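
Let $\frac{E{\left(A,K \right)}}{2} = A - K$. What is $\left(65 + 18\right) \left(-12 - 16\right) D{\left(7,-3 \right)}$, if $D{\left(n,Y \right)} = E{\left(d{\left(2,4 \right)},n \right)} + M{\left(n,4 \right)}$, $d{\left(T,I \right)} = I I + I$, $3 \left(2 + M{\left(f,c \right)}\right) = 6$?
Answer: $-60424$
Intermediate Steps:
$M{\left(f,c \right)} = 0$ ($M{\left(f,c \right)} = -2 + \frac{1}{3} \cdot 6 = -2 + 2 = 0$)
$d{\left(T,I \right)} = I + I^{2}$ ($d{\left(T,I \right)} = I^{2} + I = I + I^{2}$)
$E{\left(A,K \right)} = - 2 K + 2 A$ ($E{\left(A,K \right)} = 2 \left(A - K\right) = - 2 K + 2 A$)
$D{\left(n,Y \right)} = 40 - 2 n$ ($D{\left(n,Y \right)} = \left(- 2 n + 2 \cdot 4 \left(1 + 4\right)\right) + 0 = \left(- 2 n + 2 \cdot 4 \cdot 5\right) + 0 = \left(- 2 n + 2 \cdot 20\right) + 0 = \left(- 2 n + 40\right) + 0 = \left(40 - 2 n\right) + 0 = 40 - 2 n$)
$\left(65 + 18\right) \left(-12 - 16\right) D{\left(7,-3 \right)} = \left(65 + 18\right) \left(-12 - 16\right) \left(40 - 14\right) = 83 \left(-28\right) \left(40 - 14\right) = \left(-2324\right) 26 = -60424$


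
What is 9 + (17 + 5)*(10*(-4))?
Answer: -871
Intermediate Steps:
9 + (17 + 5)*(10*(-4)) = 9 + 22*(-40) = 9 - 880 = -871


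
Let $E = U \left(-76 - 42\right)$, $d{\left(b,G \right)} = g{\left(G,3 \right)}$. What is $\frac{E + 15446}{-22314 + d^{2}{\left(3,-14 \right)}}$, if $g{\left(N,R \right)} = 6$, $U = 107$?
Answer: $- \frac{10}{79} \approx -0.12658$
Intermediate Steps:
$d{\left(b,G \right)} = 6$
$E = -12626$ ($E = 107 \left(-76 - 42\right) = 107 \left(-118\right) = -12626$)
$\frac{E + 15446}{-22314 + d^{2}{\left(3,-14 \right)}} = \frac{-12626 + 15446}{-22314 + 6^{2}} = \frac{2820}{-22314 + 36} = \frac{2820}{-22278} = 2820 \left(- \frac{1}{22278}\right) = - \frac{10}{79}$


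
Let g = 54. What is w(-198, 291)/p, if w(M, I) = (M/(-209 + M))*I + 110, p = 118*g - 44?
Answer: 2327/58534 ≈ 0.039755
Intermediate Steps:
p = 6328 (p = 118*54 - 44 = 6372 - 44 = 6328)
w(M, I) = 110 + I*M/(-209 + M) (w(M, I) = (M/(-209 + M))*I + 110 = I*M/(-209 + M) + 110 = 110 + I*M/(-209 + M))
w(-198, 291)/p = ((-22990 + 110*(-198) + 291*(-198))/(-209 - 198))/6328 = ((-22990 - 21780 - 57618)/(-407))*(1/6328) = -1/407*(-102388)*(1/6328) = (9308/37)*(1/6328) = 2327/58534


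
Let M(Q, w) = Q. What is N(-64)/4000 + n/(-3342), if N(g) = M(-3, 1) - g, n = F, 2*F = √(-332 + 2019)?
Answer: 61/4000 - √1687/6684 ≈ 0.0091050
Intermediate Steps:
F = √1687/2 (F = √(-332 + 2019)/2 = √1687/2 ≈ 20.537)
n = √1687/2 ≈ 20.537
N(g) = -3 - g
N(-64)/4000 + n/(-3342) = (-3 - 1*(-64))/4000 + (√1687/2)/(-3342) = (-3 + 64)*(1/4000) + (√1687/2)*(-1/3342) = 61*(1/4000) - √1687/6684 = 61/4000 - √1687/6684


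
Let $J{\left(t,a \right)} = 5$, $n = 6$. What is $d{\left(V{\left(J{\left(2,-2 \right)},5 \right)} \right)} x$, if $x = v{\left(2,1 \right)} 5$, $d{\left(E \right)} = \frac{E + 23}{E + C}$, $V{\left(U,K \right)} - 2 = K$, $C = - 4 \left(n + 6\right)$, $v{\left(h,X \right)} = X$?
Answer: $- \frac{150}{41} \approx -3.6585$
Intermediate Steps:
$C = -48$ ($C = - 4 \left(6 + 6\right) = \left(-4\right) 12 = -48$)
$V{\left(U,K \right)} = 2 + K$
$d{\left(E \right)} = \frac{23 + E}{-48 + E}$ ($d{\left(E \right)} = \frac{E + 23}{E - 48} = \frac{23 + E}{-48 + E}$)
$x = 5$ ($x = 1 \cdot 5 = 5$)
$d{\left(V{\left(J{\left(2,-2 \right)},5 \right)} \right)} x = \frac{23 + \left(2 + 5\right)}{-48 + \left(2 + 5\right)} 5 = \frac{23 + 7}{-48 + 7} \cdot 5 = \frac{1}{-41} \cdot 30 \cdot 5 = \left(- \frac{1}{41}\right) 30 \cdot 5 = \left(- \frac{30}{41}\right) 5 = - \frac{150}{41}$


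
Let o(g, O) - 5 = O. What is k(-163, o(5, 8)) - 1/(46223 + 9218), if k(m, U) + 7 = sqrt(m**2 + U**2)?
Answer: -388088/55441 + sqrt(26738) ≈ 156.52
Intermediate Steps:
o(g, O) = 5 + O
k(m, U) = -7 + sqrt(U**2 + m**2) (k(m, U) = -7 + sqrt(m**2 + U**2) = -7 + sqrt(U**2 + m**2))
k(-163, o(5, 8)) - 1/(46223 + 9218) = (-7 + sqrt((5 + 8)**2 + (-163)**2)) - 1/(46223 + 9218) = (-7 + sqrt(13**2 + 26569)) - 1/55441 = (-7 + sqrt(169 + 26569)) - 1*1/55441 = (-7 + sqrt(26738)) - 1/55441 = -388088/55441 + sqrt(26738)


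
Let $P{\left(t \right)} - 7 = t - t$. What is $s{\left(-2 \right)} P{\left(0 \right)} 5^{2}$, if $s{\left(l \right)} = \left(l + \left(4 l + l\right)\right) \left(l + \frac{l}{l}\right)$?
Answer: $2100$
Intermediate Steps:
$P{\left(t \right)} = 7$ ($P{\left(t \right)} = 7 + \left(t - t\right) = 7 + 0 = 7$)
$s{\left(l \right)} = 6 l \left(1 + l\right)$ ($s{\left(l \right)} = \left(l + 5 l\right) \left(l + 1\right) = 6 l \left(1 + l\right)$)
$s{\left(-2 \right)} P{\left(0 \right)} 5^{2} = 6 \left(-2\right) \left(1 - 2\right) 7 \cdot 5^{2} = 6 \left(-2\right) \left(-1\right) 7 \cdot 25 = 12 \cdot 7 \cdot 25 = 84 \cdot 25 = 2100$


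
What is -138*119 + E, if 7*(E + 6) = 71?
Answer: -114925/7 ≈ -16418.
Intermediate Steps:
E = 29/7 (E = -6 + (⅐)*71 = -6 + 71/7 = 29/7 ≈ 4.1429)
-138*119 + E = -138*119 + 29/7 = -16422 + 29/7 = -114925/7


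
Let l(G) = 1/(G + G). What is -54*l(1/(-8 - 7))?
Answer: 405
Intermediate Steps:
l(G) = 1/(2*G)
-54*l(1/(-8 - 7)) = -27/(1/(-8 - 7)) = -27/(1/(-15)) = -27/(-1/15) = -27*(-15) = -54*(-15/2) = 405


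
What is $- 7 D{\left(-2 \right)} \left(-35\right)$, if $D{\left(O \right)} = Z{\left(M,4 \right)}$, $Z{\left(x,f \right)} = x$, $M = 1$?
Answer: $245$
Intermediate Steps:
$D{\left(O \right)} = 1$
$- 7 D{\left(-2 \right)} \left(-35\right) = \left(-7\right) 1 \left(-35\right) = \left(-7\right) \left(-35\right) = 245$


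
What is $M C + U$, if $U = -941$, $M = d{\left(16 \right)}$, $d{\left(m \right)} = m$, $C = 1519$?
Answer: $23363$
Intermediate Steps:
$M = 16$
$M C + U = 16 \cdot 1519 - 941 = 24304 - 941 = 23363$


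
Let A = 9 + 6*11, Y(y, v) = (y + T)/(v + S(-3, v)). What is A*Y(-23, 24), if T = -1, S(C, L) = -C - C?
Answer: -60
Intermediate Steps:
S(C, L) = -2*C
Y(y, v) = (-1 + y)/(6 + v) (Y(y, v) = (y - 1)/(v - 2*(-3)) = (-1 + y)/(v + 6) = (-1 + y)/(6 + v))
A = 75 (A = 9 + 66 = 75)
A*Y(-23, 24) = 75*((-1 - 23)/(6 + 24)) = 75*(-24/30) = 75*((1/30)*(-24)) = 75*(-4/5) = -60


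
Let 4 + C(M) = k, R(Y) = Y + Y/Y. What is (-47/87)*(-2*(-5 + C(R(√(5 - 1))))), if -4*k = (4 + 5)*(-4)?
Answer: 0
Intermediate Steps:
R(Y) = 1 + Y (R(Y) = Y + 1 = 1 + Y)
k = 9 (k = -(4 + 5)*(-4)/4 = -9*(-4)/4 = -¼*(-36) = 9)
C(M) = 5 (C(M) = -4 + 9 = 5)
(-47/87)*(-2*(-5 + C(R(√(5 - 1))))) = (-47/87)*(-2*(-5 + 5)) = (-47*1/87)*(-2*0) = -47/87*0 = 0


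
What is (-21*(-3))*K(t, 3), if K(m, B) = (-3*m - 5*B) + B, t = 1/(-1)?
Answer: -567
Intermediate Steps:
t = -1
K(m, B) = -4*B - 3*m (K(m, B) = (-5*B - 3*m) + B = -4*B - 3*m)
(-21*(-3))*K(t, 3) = (-21*(-3))*(-4*3 - 3*(-1)) = 63*(-12 + 3) = 63*(-9) = -567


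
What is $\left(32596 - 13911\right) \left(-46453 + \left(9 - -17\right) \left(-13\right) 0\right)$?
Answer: $-867974305$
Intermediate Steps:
$\left(32596 - 13911\right) \left(-46453 + \left(9 - -17\right) \left(-13\right) 0\right) = 18685 \left(-46453 + \left(9 + 17\right) \left(-13\right) 0\right) = 18685 \left(-46453 + 26 \left(-13\right) 0\right) = 18685 \left(-46453 - 0\right) = 18685 \left(-46453 + 0\right) = 18685 \left(-46453\right) = -867974305$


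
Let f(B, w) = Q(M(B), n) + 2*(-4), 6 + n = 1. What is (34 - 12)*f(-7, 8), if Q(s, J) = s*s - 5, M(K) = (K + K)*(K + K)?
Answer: 844866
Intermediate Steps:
n = -5 (n = -6 + 1 = -5)
M(K) = 4*K² (M(K) = (2*K)*(2*K) = 4*K²)
Q(s, J) = -5 + s² (Q(s, J) = s² - 5 = -5 + s²)
f(B, w) = -13 + 16*B⁴ (f(B, w) = (-5 + (4*B²)²) + 2*(-4) = (-5 + 16*B⁴) - 8 = -13 + 16*B⁴)
(34 - 12)*f(-7, 8) = (34 - 12)*(-13 + 16*(-7)⁴) = 22*(-13 + 16*2401) = 22*(-13 + 38416) = 22*38403 = 844866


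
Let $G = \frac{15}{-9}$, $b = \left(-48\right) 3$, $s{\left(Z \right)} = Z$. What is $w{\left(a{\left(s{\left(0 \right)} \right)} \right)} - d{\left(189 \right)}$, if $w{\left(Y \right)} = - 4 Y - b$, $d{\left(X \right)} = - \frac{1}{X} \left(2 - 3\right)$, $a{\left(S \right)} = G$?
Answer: $\frac{28475}{189} \approx 150.66$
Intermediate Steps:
$b = -144$
$G = - \frac{5}{3}$ ($G = 15 \left(- \frac{1}{9}\right) = - \frac{5}{3} \approx -1.6667$)
$a{\left(S \right)} = - \frac{5}{3}$
$d{\left(X \right)} = \frac{1}{X}$ ($d{\left(X \right)} = - \frac{1}{X} \left(-1\right) = \frac{1}{X}$)
$w{\left(Y \right)} = 144 - 4 Y$ ($w{\left(Y \right)} = - 4 Y - -144 = - 4 Y + 144 = 144 - 4 Y$)
$w{\left(a{\left(s{\left(0 \right)} \right)} \right)} - d{\left(189 \right)} = \left(144 - - \frac{20}{3}\right) - \frac{1}{189} = \left(144 + \frac{20}{3}\right) - \frac{1}{189} = \frac{452}{3} - \frac{1}{189} = \frac{28475}{189}$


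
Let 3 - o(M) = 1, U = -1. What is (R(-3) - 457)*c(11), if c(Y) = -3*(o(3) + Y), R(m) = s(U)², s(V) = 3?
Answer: 17472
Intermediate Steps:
o(M) = 2 (o(M) = 3 - 1*1 = 3 - 1 = 2)
R(m) = 9 (R(m) = 3² = 9)
c(Y) = -6 - 3*Y (c(Y) = -3*(2 + Y) = -6 - 3*Y)
(R(-3) - 457)*c(11) = (9 - 457)*(-6 - 3*11) = -448*(-6 - 33) = -448*(-39) = 17472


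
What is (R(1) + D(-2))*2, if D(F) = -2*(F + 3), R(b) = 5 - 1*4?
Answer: -2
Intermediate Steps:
R(b) = 1 (R(b) = 5 - 4 = 1)
D(F) = -6 - 2*F (D(F) = -2*(3 + F) = -6 - 2*F)
(R(1) + D(-2))*2 = (1 + (-6 - 2*(-2)))*2 = (1 + (-6 + 4))*2 = (1 - 2)*2 = -1*2 = -2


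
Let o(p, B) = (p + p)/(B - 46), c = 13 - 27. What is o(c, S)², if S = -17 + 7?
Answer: ¼ ≈ 0.25000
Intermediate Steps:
S = -10
c = -14
o(p, B) = 2*p/(-46 + B) (o(p, B) = (2*p)/(-46 + B) = 2*p/(-46 + B))
o(c, S)² = (2*(-14)/(-46 - 10))² = (2*(-14)/(-56))² = (2*(-14)*(-1/56))² = (½)² = ¼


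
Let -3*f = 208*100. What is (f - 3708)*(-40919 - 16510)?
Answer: 611121132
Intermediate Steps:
f = -20800/3 (f = -208*100/3 = -1/3*20800 = -20800/3 ≈ -6933.3)
(f - 3708)*(-40919 - 16510) = (-20800/3 - 3708)*(-40919 - 16510) = -31924/3*(-57429) = 611121132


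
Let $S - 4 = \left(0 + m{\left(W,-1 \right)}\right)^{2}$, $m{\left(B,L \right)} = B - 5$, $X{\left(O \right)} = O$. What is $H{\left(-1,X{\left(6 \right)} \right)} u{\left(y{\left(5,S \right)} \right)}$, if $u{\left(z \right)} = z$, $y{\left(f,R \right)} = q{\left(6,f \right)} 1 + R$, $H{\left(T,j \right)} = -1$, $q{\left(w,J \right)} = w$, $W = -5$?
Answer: $-110$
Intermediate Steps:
$m{\left(B,L \right)} = -5 + B$ ($m{\left(B,L \right)} = B - 5 = -5 + B$)
$S = 104$ ($S = 4 + \left(0 - 10\right)^{2} = 4 + \left(-10\right)^{2} = 4 + 100 = 104$)
$y{\left(f,R \right)} = 6 + R$ ($y{\left(f,R \right)} = 6 \cdot 1 + R = 6 + R$)
$H{\left(-1,X{\left(6 \right)} \right)} u{\left(y{\left(5,S \right)} \right)} = - (6 + 104) = \left(-1\right) 110 = -110$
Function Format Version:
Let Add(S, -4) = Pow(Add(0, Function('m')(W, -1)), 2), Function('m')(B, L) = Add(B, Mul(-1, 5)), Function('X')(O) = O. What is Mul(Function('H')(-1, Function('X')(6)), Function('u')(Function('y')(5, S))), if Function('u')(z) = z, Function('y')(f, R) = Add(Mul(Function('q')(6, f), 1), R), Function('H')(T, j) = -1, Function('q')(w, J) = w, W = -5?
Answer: -110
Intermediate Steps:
Function('m')(B, L) = Add(-5, B) (Function('m')(B, L) = Add(B, -5) = Add(-5, B))
S = 104 (S = Add(4, Pow(Add(0, Add(-5, -5)), 2)) = Add(4, Pow(Add(0, -10), 2)) = Add(4, Pow(-10, 2)) = Add(4, 100) = 104)
Function('y')(f, R) = Add(6, R) (Function('y')(f, R) = Add(Mul(6, 1), R) = Add(6, R))
Mul(Function('H')(-1, Function('X')(6)), Function('u')(Function('y')(5, S))) = Mul(-1, Add(6, 104)) = Mul(-1, 110) = -110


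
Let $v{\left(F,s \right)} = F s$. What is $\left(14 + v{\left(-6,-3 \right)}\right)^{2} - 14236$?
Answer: $-13212$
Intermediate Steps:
$\left(14 + v{\left(-6,-3 \right)}\right)^{2} - 14236 = \left(14 - -18\right)^{2} - 14236 = \left(14 + 18\right)^{2} - 14236 = 32^{2} - 14236 = 1024 - 14236 = -13212$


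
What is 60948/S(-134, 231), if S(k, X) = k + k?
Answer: -15237/67 ≈ -227.42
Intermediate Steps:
S(k, X) = 2*k
60948/S(-134, 231) = 60948/((2*(-134))) = 60948/(-268) = 60948*(-1/268) = -15237/67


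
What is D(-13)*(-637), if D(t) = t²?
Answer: -107653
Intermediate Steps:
D(-13)*(-637) = (-13)²*(-637) = 169*(-637) = -107653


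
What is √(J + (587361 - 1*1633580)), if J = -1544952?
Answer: I*√2591171 ≈ 1609.7*I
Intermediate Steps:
√(J + (587361 - 1*1633580)) = √(-1544952 + (587361 - 1*1633580)) = √(-1544952 + (587361 - 1633580)) = √(-1544952 - 1046219) = √(-2591171) = I*√2591171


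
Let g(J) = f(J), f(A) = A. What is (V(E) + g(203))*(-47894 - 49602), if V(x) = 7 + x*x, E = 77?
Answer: -598527944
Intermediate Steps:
V(x) = 7 + x**2
g(J) = J
(V(E) + g(203))*(-47894 - 49602) = ((7 + 77**2) + 203)*(-47894 - 49602) = ((7 + 5929) + 203)*(-97496) = (5936 + 203)*(-97496) = 6139*(-97496) = -598527944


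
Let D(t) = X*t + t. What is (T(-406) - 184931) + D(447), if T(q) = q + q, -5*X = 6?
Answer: -929162/5 ≈ -1.8583e+5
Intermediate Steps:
X = -6/5 (X = -⅕*6 = -6/5 ≈ -1.2000)
D(t) = -t/5 (D(t) = -6*t/5 + t = -t/5)
T(q) = 2*q
(T(-406) - 184931) + D(447) = (2*(-406) - 184931) - ⅕*447 = (-812 - 184931) - 447/5 = -185743 - 447/5 = -929162/5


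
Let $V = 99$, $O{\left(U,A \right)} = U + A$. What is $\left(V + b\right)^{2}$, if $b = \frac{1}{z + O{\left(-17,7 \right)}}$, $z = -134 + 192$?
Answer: $\frac{22591009}{2304} \approx 9805.1$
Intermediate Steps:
$O{\left(U,A \right)} = A + U$
$z = 58$
$b = \frac{1}{48}$ ($b = \frac{1}{58 + \left(7 - 17\right)} = \frac{1}{58 - 10} = \frac{1}{48} \approx 0.020833$)
$\left(V + b\right)^{2} = \left(99 + \frac{1}{48}\right)^{2} = \left(\frac{4753}{48}\right)^{2} = \frac{22591009}{2304}$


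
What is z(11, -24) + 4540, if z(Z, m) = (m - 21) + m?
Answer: 4471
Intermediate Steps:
z(Z, m) = -21 + 2*m (z(Z, m) = (-21 + m) + m = -21 + 2*m)
z(11, -24) + 4540 = (-21 + 2*(-24)) + 4540 = (-21 - 48) + 4540 = -69 + 4540 = 4471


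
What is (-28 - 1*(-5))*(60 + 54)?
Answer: -2622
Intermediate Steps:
(-28 - 1*(-5))*(60 + 54) = (-28 + 5)*114 = -23*114 = -2622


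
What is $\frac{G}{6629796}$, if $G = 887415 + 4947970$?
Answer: $\frac{5835385}{6629796} \approx 0.88018$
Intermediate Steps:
$G = 5835385$
$\frac{G}{6629796} = \frac{5835385}{6629796}$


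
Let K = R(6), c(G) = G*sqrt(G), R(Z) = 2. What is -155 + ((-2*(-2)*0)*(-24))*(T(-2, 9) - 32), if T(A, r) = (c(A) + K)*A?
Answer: -155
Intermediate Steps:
c(G) = G**(3/2)
K = 2
T(A, r) = A*(2 + A**(3/2)) (T(A, r) = (A**(3/2) + 2)*A = (2 + A**(3/2))*A = A*(2 + A**(3/2)))
-155 + ((-2*(-2)*0)*(-24))*(T(-2, 9) - 32) = -155 + ((-2*(-2)*0)*(-24))*(-2*(2 + (-2)**(3/2)) - 32) = -155 + ((4*0)*(-24))*(-2*(2 - 2*I*sqrt(2)) - 32) = -155 + (0*(-24))*((-4 + 4*I*sqrt(2)) - 32) = -155 + 0*(-36 + 4*I*sqrt(2)) = -155 + 0 = -155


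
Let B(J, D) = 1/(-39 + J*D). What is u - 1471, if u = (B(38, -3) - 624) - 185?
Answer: -348841/153 ≈ -2280.0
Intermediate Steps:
B(J, D) = 1/(-39 + D*J)
u = -123778/153 (u = (1/(-39 - 3*38) - 624) - 185 = (1/(-39 - 114) - 624) - 185 = (1/(-153) - 624) - 185 = (-1/153 - 624) - 185 = -95473/153 - 185 = -123778/153 ≈ -809.01)
u - 1471 = -123778/153 - 1471 = -348841/153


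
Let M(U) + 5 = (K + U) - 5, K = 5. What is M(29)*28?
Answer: 672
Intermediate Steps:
M(U) = -5 + U (M(U) = -5 + ((5 + U) - 5) = -5 + U)
M(29)*28 = (-5 + 29)*28 = 24*28 = 672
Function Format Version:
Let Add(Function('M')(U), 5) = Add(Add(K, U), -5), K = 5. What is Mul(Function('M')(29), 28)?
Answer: 672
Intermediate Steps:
Function('M')(U) = Add(-5, U) (Function('M')(U) = Add(-5, Add(Add(5, U), -5)) = Add(-5, U))
Mul(Function('M')(29), 28) = Mul(Add(-5, 29), 28) = Mul(24, 28) = 672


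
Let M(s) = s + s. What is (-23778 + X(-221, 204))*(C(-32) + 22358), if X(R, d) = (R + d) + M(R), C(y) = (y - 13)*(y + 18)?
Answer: -557160156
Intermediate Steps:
C(y) = (-13 + y)*(18 + y)
M(s) = 2*s
X(R, d) = d + 3*R (X(R, d) = (R + d) + 2*R = d + 3*R)
(-23778 + X(-221, 204))*(C(-32) + 22358) = (-23778 + (204 + 3*(-221)))*((-234 + (-32)**2 + 5*(-32)) + 22358) = (-23778 + (204 - 663))*((-234 + 1024 - 160) + 22358) = (-23778 - 459)*(630 + 22358) = -24237*22988 = -557160156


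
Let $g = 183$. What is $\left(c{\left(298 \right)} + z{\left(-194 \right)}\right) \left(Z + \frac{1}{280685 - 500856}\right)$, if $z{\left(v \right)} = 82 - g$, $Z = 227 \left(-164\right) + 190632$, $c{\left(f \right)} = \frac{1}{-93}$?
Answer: $- \frac{45326200415386}{2925129} \approx -1.5495 \cdot 10^{7}$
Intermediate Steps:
$c{\left(f \right)} = - \frac{1}{93}$
$Z = 153404$ ($Z = -37228 + 190632 = 153404$)
$z{\left(v \right)} = -101$ ($z{\left(v \right)} = 82 - 183 = -101$)
$\left(c{\left(298 \right)} + z{\left(-194 \right)}\right) \left(Z + \frac{1}{280685 - 500856}\right) = \left(- \frac{1}{93} - 101\right) \left(153404 + \frac{1}{280685 - 500856}\right) = - \frac{9394 \left(153404 + \frac{1}{-220171}\right)}{93} = - \frac{9394 \left(153404 - \frac{1}{220171}\right)}{93} = \left(- \frac{9394}{93}\right) \frac{33775112083}{220171} = - \frac{45326200415386}{2925129}$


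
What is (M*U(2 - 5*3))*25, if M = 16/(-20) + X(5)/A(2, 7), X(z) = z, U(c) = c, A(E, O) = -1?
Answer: 1885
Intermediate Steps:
M = -29/5 (M = 16/(-20) + 5/(-1) = 16*(-1/20) + 5*(-1) = -⅘ - 5 = -29/5 ≈ -5.8000)
(M*U(2 - 5*3))*25 = -29*(2 - 5*3)/5*25 = -29*(2 - 15)/5*25 = -29/5*(-13)*25 = (377/5)*25 = 1885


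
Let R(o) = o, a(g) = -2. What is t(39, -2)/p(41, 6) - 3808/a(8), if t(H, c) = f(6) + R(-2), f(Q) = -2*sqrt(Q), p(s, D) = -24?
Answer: 22849/12 + sqrt(6)/12 ≈ 1904.3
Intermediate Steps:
t(H, c) = -2 - 2*sqrt(6) (t(H, c) = -2*sqrt(6) - 2 = -2 - 2*sqrt(6))
t(39, -2)/p(41, 6) - 3808/a(8) = (-2 - 2*sqrt(6))/(-24) - 3808/(-2) = (-2 - 2*sqrt(6))*(-1/24) - 3808*(-1/2) = (1/12 + sqrt(6)/12) + 1904 = 22849/12 + sqrt(6)/12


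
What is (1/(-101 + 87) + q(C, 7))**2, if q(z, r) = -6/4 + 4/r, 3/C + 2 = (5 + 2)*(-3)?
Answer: 1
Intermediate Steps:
C = -3/23 (C = 3/(-2 + (5 + 2)*(-3)) = 3/(-2 + 7*(-3)) = 3/(-2 - 21) = 3/(-23) = 3*(-1/23) = -3/23 ≈ -0.13043)
q(z, r) = -3/2 + 4/r (q(z, r) = -6*1/4 + 4/r = -3/2 + 4/r)
(1/(-101 + 87) + q(C, 7))**2 = (1/(-101 + 87) + (-3/2 + 4/7))**2 = (1/(-14) + (-3/2 + 4*(1/7)))**2 = (-1/14 + (-3/2 + 4/7))**2 = (-1/14 - 13/14)**2 = (-1)**2 = 1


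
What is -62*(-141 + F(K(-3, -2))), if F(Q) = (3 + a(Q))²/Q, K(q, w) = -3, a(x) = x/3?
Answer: 26474/3 ≈ 8824.7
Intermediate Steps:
a(x) = x/3 (a(x) = x*(⅓) = x/3)
F(Q) = (3 + Q/3)²/Q
-62*(-141 + F(K(-3, -2))) = -62*(-141 + (⅑)*(9 - 3)²/(-3)) = -62*(-141 + (⅑)*(-⅓)*6²) = -62*(-141 + (⅑)*(-⅓)*36) = -62*(-141 - 4/3) = -62*(-427/3) = 26474/3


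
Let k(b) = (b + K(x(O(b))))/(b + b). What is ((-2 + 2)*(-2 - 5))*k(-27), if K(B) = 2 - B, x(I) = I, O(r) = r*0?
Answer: 0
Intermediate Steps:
O(r) = 0
k(b) = (2 + b)/(2*b) (k(b) = (b + (2 - 1*0))/(b + b) = (b + (2 + 0))/((2*b)) = (b + 2)*(1/(2*b)) = (2 + b)*(1/(2*b)) = (2 + b)/(2*b))
((-2 + 2)*(-2 - 5))*k(-27) = ((-2 + 2)*(-2 - 5))*((½)*(2 - 27)/(-27)) = (0*(-7))*((½)*(-1/27)*(-25)) = 0*(25/54) = 0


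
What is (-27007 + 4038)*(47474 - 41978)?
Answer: -126237624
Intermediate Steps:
(-27007 + 4038)*(47474 - 41978) = -22969*5496 = -126237624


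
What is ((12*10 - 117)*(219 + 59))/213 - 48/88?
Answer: 2632/781 ≈ 3.3700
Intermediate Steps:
((12*10 - 117)*(219 + 59))/213 - 48/88 = ((120 - 117)*278)*(1/213) - 48*1/88 = (3*278)*(1/213) - 6/11 = 834*(1/213) - 6/11 = 278/71 - 6/11 = 2632/781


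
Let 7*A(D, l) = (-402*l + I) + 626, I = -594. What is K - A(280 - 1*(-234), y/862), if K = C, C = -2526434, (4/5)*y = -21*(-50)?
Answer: -15244002715/6034 ≈ -2.5264e+6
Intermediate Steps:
y = 2625/2 (y = 5*(-21*(-50))/4 = (5/4)*1050 = 2625/2 ≈ 1312.5)
A(D, l) = 32/7 - 402*l/7 (A(D, l) = ((-402*l - 594) + 626)/7 = ((-594 - 402*l) + 626)/7 = (32 - 402*l)/7 = 32/7 - 402*l/7)
K = -2526434
K - A(280 - 1*(-234), y/862) = -2526434 - (32/7 - 75375/862) = -2526434 - 1*(-500041/6034) = -2526434 + 500041/6034 = -15244002715/6034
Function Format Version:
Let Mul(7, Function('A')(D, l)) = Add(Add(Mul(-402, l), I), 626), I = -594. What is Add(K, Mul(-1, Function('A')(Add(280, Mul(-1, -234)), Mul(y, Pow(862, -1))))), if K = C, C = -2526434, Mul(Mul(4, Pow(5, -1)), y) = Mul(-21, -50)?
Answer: Rational(-15244002715, 6034) ≈ -2.5264e+6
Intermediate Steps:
y = Rational(2625, 2) (y = Mul(Rational(5, 4), Mul(-21, -50)) = Mul(Rational(5, 4), 1050) = Rational(2625, 2) ≈ 1312.5)
Function('A')(D, l) = Add(Rational(32, 7), Mul(Rational(-402, 7), l)) (Function('A')(D, l) = Mul(Rational(1, 7), Add(Add(Mul(-402, l), -594), 626)) = Mul(Rational(1, 7), Add(Add(-594, Mul(-402, l)), 626)) = Mul(Rational(1, 7), Add(32, Mul(-402, l))) = Add(Rational(32, 7), Mul(Rational(-402, 7), l)))
K = -2526434
Add(K, Mul(-1, Function('A')(Add(280, Mul(-1, -234)), Mul(y, Pow(862, -1))))) = Add(-2526434, Mul(-1, Add(Rational(32, 7), Mul(Rational(-402, 7), Mul(Rational(2625, 2), Pow(862, -1)))))) = Add(-2526434, Mul(-1, Add(Rational(32, 7), Mul(Rational(-402, 7), Mul(Rational(2625, 2), Rational(1, 862)))))) = Add(-2526434, Mul(-1, Add(Rational(32, 7), Mul(Rational(-402, 7), Rational(2625, 1724))))) = Add(-2526434, Mul(-1, Add(Rational(32, 7), Rational(-75375, 862)))) = Add(-2526434, Mul(-1, Rational(-500041, 6034))) = Add(-2526434, Rational(500041, 6034)) = Rational(-15244002715, 6034)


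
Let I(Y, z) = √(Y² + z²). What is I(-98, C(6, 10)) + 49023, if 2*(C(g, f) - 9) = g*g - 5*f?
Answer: 49023 + 2*√2402 ≈ 49121.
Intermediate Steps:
C(g, f) = 9 + g²/2 - 5*f/2 (C(g, f) = 9 + (g*g - 5*f)/2 = 9 + (g² - 5*f)/2 = 9 + (g²/2 - 5*f/2) = 9 + g²/2 - 5*f/2)
I(-98, C(6, 10)) + 49023 = √((-98)² + (9 + (½)*6² - 5/2*10)²) + 49023 = √(9604 + (9 + (½)*36 - 25)²) + 49023 = √(9604 + (9 + 18 - 25)²) + 49023 = √(9604 + 2²) + 49023 = √(9604 + 4) + 49023 = √9608 + 49023 = 2*√2402 + 49023 = 49023 + 2*√2402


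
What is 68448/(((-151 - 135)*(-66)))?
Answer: 5704/1573 ≈ 3.6262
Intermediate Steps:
68448/(((-151 - 135)*(-66))) = 68448/((-286*(-66))) = 68448/18876 = 68448*(1/18876) = 5704/1573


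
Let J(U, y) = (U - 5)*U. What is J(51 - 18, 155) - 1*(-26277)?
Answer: 27201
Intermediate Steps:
J(U, y) = U*(-5 + U) (J(U, y) = (-5 + U)*U = U*(-5 + U))
J(51 - 18, 155) - 1*(-26277) = (51 - 18)*(-5 + (51 - 18)) - 1*(-26277) = 33*(-5 + 33) + 26277 = 33*28 + 26277 = 924 + 26277 = 27201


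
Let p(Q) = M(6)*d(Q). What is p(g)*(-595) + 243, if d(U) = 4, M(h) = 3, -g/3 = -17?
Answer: -6897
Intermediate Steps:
g = 51 (g = -3*(-17) = 51)
p(Q) = 12 (p(Q) = 3*4 = 12)
p(g)*(-595) + 243 = 12*(-595) + 243 = -7140 + 243 = -6897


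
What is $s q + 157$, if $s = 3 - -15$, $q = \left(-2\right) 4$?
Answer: $13$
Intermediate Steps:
$q = -8$
$s = 18$ ($s = 3 + 15 = 18$)
$s q + 157 = 18 \left(-8\right) + 157 = -144 + 157 = 13$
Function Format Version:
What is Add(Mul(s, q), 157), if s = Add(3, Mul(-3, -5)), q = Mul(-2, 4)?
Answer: 13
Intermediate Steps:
q = -8
s = 18 (s = Add(3, 15) = 18)
Add(Mul(s, q), 157) = Add(Mul(18, -8), 157) = Add(-144, 157) = 13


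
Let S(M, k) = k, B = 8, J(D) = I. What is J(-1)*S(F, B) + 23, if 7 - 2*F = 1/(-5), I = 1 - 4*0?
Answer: 31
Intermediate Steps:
I = 1 (I = 1 + 0 = 1)
J(D) = 1
F = 18/5 (F = 7/2 - 1/2/(-5) = 7/2 - 1/2*(-1/5) = 7/2 + 1/10 = 18/5 ≈ 3.6000)
J(-1)*S(F, B) + 23 = 1*8 + 23 = 8 + 23 = 31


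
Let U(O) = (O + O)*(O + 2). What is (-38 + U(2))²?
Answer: 484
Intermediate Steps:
U(O) = 2*O*(2 + O) (U(O) = (2*O)*(2 + O) = 2*O*(2 + O))
(-38 + U(2))² = (-38 + 2*2*(2 + 2))² = (-38 + 2*2*4)² = (-38 + 16)² = (-22)² = 484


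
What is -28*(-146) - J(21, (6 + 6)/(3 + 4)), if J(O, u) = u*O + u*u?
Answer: 198404/49 ≈ 4049.1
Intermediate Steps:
J(O, u) = u² + O*u (J(O, u) = O*u + u² = u² + O*u)
-28*(-146) - J(21, (6 + 6)/(3 + 4)) = -28*(-146) - (6 + 6)/(3 + 4)*(21 + (6 + 6)/(3 + 4)) = 4088 - 12/7*(21 + 12/7) = 4088 - (⅐)*12*(21 + (⅐)*12) = 4088 - 12*(21 + 12/7)/7 = 4088 - 12*159/(7*7) = 4088 - 1*1908/49 = 4088 - 1908/49 = 198404/49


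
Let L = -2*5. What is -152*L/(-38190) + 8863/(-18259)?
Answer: -1927535/3670059 ≈ -0.52521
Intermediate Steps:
L = -10
-152*L/(-38190) + 8863/(-18259) = -152*(-10)/(-38190) + 8863/(-18259) = 1520*(-1/38190) + 8863*(-1/18259) = -8/201 - 8863/18259 = -1927535/3670059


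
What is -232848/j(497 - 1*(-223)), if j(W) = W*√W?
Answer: -539*√5/100 ≈ -12.052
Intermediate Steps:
j(W) = W^(3/2)
-232848/j(497 - 1*(-223)) = -232848/(497 - 1*(-223))^(3/2) = -232848/(497 + 223)^(3/2) = -232848*√5/43200 = -539*√5/100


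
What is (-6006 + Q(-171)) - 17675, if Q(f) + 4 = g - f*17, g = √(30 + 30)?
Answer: -20778 + 2*√15 ≈ -20770.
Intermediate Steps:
g = 2*√15 (g = √60 = 2*√15 ≈ 7.7460)
Q(f) = -4 - 17*f + 2*√15 (Q(f) = -4 + (2*√15 - f*17) = -4 + (2*√15 - 17*f) = -4 + (-17*f + 2*√15) = -4 - 17*f + 2*√15)
(-6006 + Q(-171)) - 17675 = (-6006 + (-4 - 17*(-171) + 2*√15)) - 17675 = (-6006 + (-4 + 2907 + 2*√15)) - 17675 = (-6006 + (2903 + 2*√15)) - 17675 = (-3103 + 2*√15) - 17675 = -20778 + 2*√15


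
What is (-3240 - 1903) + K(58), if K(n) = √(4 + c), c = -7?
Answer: -5143 + I*√3 ≈ -5143.0 + 1.732*I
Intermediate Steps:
K(n) = I*√3 (K(n) = √(4 - 7) = √(-3) = I*√3)
(-3240 - 1903) + K(58) = (-3240 - 1903) + I*√3 = -5143 + I*√3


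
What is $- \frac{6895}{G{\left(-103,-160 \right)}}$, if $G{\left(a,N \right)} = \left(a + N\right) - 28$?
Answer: $\frac{6895}{291} \approx 23.694$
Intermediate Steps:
$G{\left(a,N \right)} = -28 + N + a$ ($G{\left(a,N \right)} = \left(N + a\right) - 28 = -28 + N + a$)
$- \frac{6895}{G{\left(-103,-160 \right)}} = - \frac{6895}{-28 - 160 - 103} = - \frac{6895}{-291} = \left(-6895\right) \left(- \frac{1}{291}\right) = \frac{6895}{291}$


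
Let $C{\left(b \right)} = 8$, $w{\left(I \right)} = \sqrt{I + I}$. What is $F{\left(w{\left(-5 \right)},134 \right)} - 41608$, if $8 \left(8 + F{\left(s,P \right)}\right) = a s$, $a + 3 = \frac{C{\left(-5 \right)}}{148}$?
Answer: $-41616 - \frac{109 i \sqrt{10}}{296} \approx -41616.0 - 1.1645 i$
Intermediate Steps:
$w{\left(I \right)} = \sqrt{2} \sqrt{I}$ ($w{\left(I \right)} = \sqrt{2 I} = \sqrt{2} \sqrt{I}$)
$a = - \frac{109}{37}$ ($a = -3 + \frac{8}{148} = -3 + 8 \cdot \frac{1}{148} = -3 + \frac{2}{37} = - \frac{109}{37} \approx -2.9459$)
$F{\left(s,P \right)} = -8 - \frac{109 s}{296}$ ($F{\left(s,P \right)} = -8 + \frac{\left(- \frac{109}{37}\right) s}{8} = -8 - \frac{109 s}{296}$)
$F{\left(w{\left(-5 \right)},134 \right)} - 41608 = \left(-8 - \frac{109 \sqrt{2} \sqrt{-5}}{296}\right) - 41608 = \left(-8 - \frac{109 \sqrt{2} i \sqrt{5}}{296}\right) - 41608 = \left(-8 - \frac{109 i \sqrt{10}}{296}\right) - 41608 = -41616 - \frac{109 i \sqrt{10}}{296}$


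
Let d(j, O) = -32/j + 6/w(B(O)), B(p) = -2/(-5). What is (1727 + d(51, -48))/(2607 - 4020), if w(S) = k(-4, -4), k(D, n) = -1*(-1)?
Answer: -88351/72063 ≈ -1.2260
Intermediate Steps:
B(p) = ⅖ (B(p) = -2*(-⅕) = ⅖)
k(D, n) = 1
w(S) = 1
d(j, O) = 6 - 32/j (d(j, O) = -32/j + 6/1 = -32/j + 6*1 = -32/j + 6 = 6 - 32/j)
(1727 + d(51, -48))/(2607 - 4020) = (1727 + (6 - 32/51))/(2607 - 4020) = (1727 + (6 - 32*1/51))/(-1413) = (1727 + (6 - 32/51))*(-1/1413) = (1727 + 274/51)*(-1/1413) = (88351/51)*(-1/1413) = -88351/72063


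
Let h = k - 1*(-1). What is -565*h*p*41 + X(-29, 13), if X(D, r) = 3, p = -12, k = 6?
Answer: 1945863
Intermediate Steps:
h = 7 (h = 6 - 1*(-1) = 6 + 1 = 7)
-565*h*p*41 + X(-29, 13) = -565*7*(-12)*41 + 3 = -(-47460)*41 + 3 = -565*(-3444) + 3 = 1945860 + 3 = 1945863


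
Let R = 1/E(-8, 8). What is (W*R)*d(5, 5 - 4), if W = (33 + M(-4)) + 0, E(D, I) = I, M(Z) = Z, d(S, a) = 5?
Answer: 145/8 ≈ 18.125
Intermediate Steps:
W = 29 (W = (33 - 4) + 0 = 29 + 0 = 29)
R = 1/8 ≈ 0.12500
(W*R)*d(5, 5 - 4) = (29*(1/8))*5 = (29/8)*5 = 145/8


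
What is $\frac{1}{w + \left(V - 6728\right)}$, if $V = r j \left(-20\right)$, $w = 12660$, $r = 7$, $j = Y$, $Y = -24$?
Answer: $\frac{1}{9292} \approx 0.00010762$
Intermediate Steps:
$j = -24$
$V = 3360$ ($V = 7 \left(-24\right) \left(-20\right) = \left(-168\right) \left(-20\right) = 3360$)
$\frac{1}{w + \left(V - 6728\right)} = \frac{1}{12660 + \left(3360 - 6728\right)} = \frac{1}{12660 - 3368} = \frac{1}{9292}$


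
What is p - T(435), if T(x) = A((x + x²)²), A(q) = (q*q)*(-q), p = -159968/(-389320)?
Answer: 2265015639349577504925885464640019996/48665 ≈ 4.6543e+31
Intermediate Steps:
p = 19996/48665 (p = -159968*(-1/389320) = 19996/48665 ≈ 0.41089)
A(q) = -q³ (A(q) = q²*(-q) = -q³)
T(x) = -(x + x²)⁶ (T(x) = -((x + x²)²)³ = -(x + x²)⁶)
p - T(435) = 19996/48665 - (-1)*435⁶*(1 + 435)⁶ = 19996/48665 - (-1)*6775409390765625*436⁶ = 19996/48665 - (-1)*6775409390765625*6869402054004736 = 19996/48665 - 1*(-46543011185648361346468416000000) = 19996/48665 + 46543011185648361346468416000000 = 2265015639349577504925885464640019996/48665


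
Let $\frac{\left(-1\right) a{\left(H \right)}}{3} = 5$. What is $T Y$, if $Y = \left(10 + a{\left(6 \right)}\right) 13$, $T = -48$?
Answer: $3120$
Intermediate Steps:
$a{\left(H \right)} = -15$ ($a{\left(H \right)} = \left(-3\right) 5 = -15$)
$Y = -65$ ($Y = \left(10 - 15\right) 13 = \left(-5\right) 13 = -65$)
$T Y = \left(-48\right) \left(-65\right) = 3120$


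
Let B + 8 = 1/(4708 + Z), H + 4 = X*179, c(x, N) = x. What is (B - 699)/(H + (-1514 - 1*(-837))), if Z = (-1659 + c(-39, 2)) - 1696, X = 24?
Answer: -928997/4750110 ≈ -0.19557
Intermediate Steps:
Z = -3394 (Z = (-1659 - 39) - 1696 = -1698 - 1696 = -3394)
H = 4292 (H = -4 + 24*179 = -4 + 4296 = 4292)
B = -10511/1314 (B = -8 + 1/(4708 - 3394) = -8 + 1/1314 = -10511/1314 ≈ -7.9992)
(B - 699)/(H + (-1514 - 1*(-837))) = (-10511/1314 - 699)/(4292 + (-1514 - 1*(-837))) = -928997/(1314*(4292 + (-1514 + 837))) = -928997/(1314*(4292 - 677)) = -928997/1314/3615 = -928997/1314*1/3615 = -928997/4750110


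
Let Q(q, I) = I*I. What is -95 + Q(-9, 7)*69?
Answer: 3286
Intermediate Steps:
Q(q, I) = I²
-95 + Q(-9, 7)*69 = -95 + 7²*69 = -95 + 49*69 = -95 + 3381 = 3286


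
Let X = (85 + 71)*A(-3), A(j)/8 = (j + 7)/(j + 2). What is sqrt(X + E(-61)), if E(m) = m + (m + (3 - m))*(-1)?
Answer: 8*I*sqrt(79) ≈ 71.106*I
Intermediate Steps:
A(j) = 8*(7 + j)/(2 + j) (A(j) = 8*((j + 7)/(j + 2)) = 8*((7 + j)/(2 + j)) = 8*(7 + j)/(2 + j))
E(m) = -3 + m (E(m) = m + 3*(-1) = m - 3 = -3 + m)
X = -4992 (X = (85 + 71)*(8*(7 - 3)/(2 - 3)) = 156*(8*4/(-1)) = 156*(8*(-1)*4) = 156*(-32) = -4992)
sqrt(X + E(-61)) = sqrt(-4992 + (-3 - 61)) = sqrt(-4992 - 64) = sqrt(-5056) = 8*I*sqrt(79)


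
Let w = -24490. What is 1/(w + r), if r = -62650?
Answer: -1/87140 ≈ -1.1476e-5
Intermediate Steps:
1/(w + r) = 1/(-24490 - 62650) = 1/(-87140) = -1/87140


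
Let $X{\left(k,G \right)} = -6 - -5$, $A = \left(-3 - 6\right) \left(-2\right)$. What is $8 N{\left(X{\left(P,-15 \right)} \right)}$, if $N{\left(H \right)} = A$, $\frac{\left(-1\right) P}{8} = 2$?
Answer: $144$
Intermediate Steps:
$P = -16$ ($P = \left(-8\right) 2 = -16$)
$A = 18$ ($A = \left(-9\right) \left(-2\right) = 18$)
$X{\left(k,G \right)} = -1$ ($X{\left(k,G \right)} = -6 + 5 = -1$)
$N{\left(H \right)} = 18$
$8 N{\left(X{\left(P,-15 \right)} \right)} = 8 \cdot 18 = 144$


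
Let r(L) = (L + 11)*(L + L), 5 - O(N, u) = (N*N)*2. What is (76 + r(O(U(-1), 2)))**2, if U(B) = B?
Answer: 25600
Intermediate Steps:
O(N, u) = 5 - 2*N**2 (O(N, u) = 5 - N*N*2 = 5 - N**2*2 = 5 - 2*N**2)
r(L) = 2*L*(11 + L) (r(L) = (11 + L)*(2*L) = 2*L*(11 + L))
(76 + r(O(U(-1), 2)))**2 = (76 + 2*(5 - 2*(-1)**2)*(11 + (5 - 2*(-1)**2)))**2 = (76 + 2*(5 - 2*1)*(11 + (5 - 2*1)))**2 = (76 + 2*(5 - 2)*(11 + (5 - 2)))**2 = (76 + 2*3*(11 + 3))**2 = (76 + 2*3*14)**2 = (76 + 84)**2 = 160**2 = 25600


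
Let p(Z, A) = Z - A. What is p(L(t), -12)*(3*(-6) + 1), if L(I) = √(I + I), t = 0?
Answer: -204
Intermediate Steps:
L(I) = √2*√I (L(I) = √(2*I) = √2*√I)
p(L(t), -12)*(3*(-6) + 1) = (√2*√0 - 1*(-12))*(3*(-6) + 1) = (√2*0 + 12)*(-18 + 1) = (0 + 12)*(-17) = 12*(-17) = -204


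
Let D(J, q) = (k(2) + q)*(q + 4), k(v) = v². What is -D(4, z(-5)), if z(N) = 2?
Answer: -36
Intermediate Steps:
D(J, q) = (4 + q)² (D(J, q) = (2² + q)*(q + 4) = (4 + q)*(4 + q) = (4 + q)²)
-D(4, z(-5)) = -(16 + 2² + 8*2) = -(16 + 4 + 16) = -1*36 = -36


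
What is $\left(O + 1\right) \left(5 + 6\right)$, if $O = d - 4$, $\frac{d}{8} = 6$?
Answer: $495$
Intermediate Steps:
$d = 48$ ($d = 8 \cdot 6 = 48$)
$O = 44$ ($O = 48 - 4 = 44$)
$\left(O + 1\right) \left(5 + 6\right) = \left(44 + 1\right) \left(5 + 6\right) = 45 \cdot 11 = 495$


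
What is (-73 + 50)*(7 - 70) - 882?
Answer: 567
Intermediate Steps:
(-73 + 50)*(7 - 70) - 882 = -23*(-63) - 98*9 = 1449 - 882 = 567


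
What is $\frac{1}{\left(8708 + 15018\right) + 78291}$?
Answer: $\frac{1}{102017} \approx 9.8023 \cdot 10^{-6}$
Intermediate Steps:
$\frac{1}{\left(8708 + 15018\right) + 78291} = \frac{1}{23726 + 78291} = \frac{1}{102017}$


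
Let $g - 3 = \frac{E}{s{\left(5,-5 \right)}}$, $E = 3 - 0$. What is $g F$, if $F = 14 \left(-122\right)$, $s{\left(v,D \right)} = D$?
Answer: $- \frac{20496}{5} \approx -4099.2$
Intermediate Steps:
$E = 3$ ($E = 3 + 0 = 3$)
$g = \frac{12}{5}$ ($g = 3 + \frac{3}{-5} = 3 + 3 \left(- \frac{1}{5}\right) = 3 - \frac{3}{5} = \frac{12}{5} \approx 2.4$)
$F = -1708$
$g F = \frac{12}{5} \left(-1708\right) = - \frac{20496}{5}$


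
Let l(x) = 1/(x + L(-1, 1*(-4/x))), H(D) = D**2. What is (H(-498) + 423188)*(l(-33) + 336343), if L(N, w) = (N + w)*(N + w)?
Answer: 990368364899261/4387 ≈ 2.2575e+11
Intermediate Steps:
L(N, w) = (N + w)**2
l(x) = 1/(x + (-1 - 4/x)**2) (l(x) = 1/(x + (-1 + 1*(-4/x))**2) = 1/(x + (-1 - 4/x)**2))
(H(-498) + 423188)*(l(-33) + 336343) = ((-498)**2 + 423188)*((-33)**2/((-33)**3 + (4 - 33)**2) + 336343) = (248004 + 423188)*(1089/(-35937 + (-29)**2) + 336343) = 671192*(1089/(-35937 + 841) + 336343) = 671192*(1089/(-35096) + 336343) = 671192*(1089*(-1/35096) + 336343) = 671192*(-1089/35096 + 336343) = 671192*(11804292839/35096) = 990368364899261/4387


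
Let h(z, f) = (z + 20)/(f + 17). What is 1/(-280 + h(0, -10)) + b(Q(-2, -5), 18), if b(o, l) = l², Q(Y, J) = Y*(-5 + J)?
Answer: 628553/1940 ≈ 324.00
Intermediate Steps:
h(z, f) = (20 + z)/(17 + f)
1/(-280 + h(0, -10)) + b(Q(-2, -5), 18) = 1/(-280 + (20 + 0)/(17 - 10)) + 18² = 1/(-280 + 20/7) + 324 = 1/(-1940/7) + 324 = -7/1940 + 324 = 628553/1940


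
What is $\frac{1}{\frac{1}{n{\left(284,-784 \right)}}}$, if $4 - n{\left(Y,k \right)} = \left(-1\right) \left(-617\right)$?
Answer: $-613$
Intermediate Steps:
$n{\left(Y,k \right)} = -613$ ($n{\left(Y,k \right)} = 4 - \left(-1\right) \left(-617\right) = 4 - 617 = -613$)
$\frac{1}{\frac{1}{n{\left(284,-784 \right)}}} = \frac{1}{\frac{1}{-613}} = \frac{1}{- \frac{1}{613}} = -613$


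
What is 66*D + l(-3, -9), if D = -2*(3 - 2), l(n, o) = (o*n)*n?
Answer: -213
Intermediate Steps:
l(n, o) = o*n**2 (l(n, o) = (n*o)*n = o*n**2)
D = -2 (D = -2*1 = -2)
66*D + l(-3, -9) = 66*(-2) - 9*(-3)**2 = -132 - 9*9 = -132 - 81 = -213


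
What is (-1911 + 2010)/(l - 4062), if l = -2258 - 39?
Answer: -99/6359 ≈ -0.015568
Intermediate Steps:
l = -2297
(-1911 + 2010)/(l - 4062) = (-1911 + 2010)/(-2297 - 4062) = 99/(-6359) = 99*(-1/6359) = -99/6359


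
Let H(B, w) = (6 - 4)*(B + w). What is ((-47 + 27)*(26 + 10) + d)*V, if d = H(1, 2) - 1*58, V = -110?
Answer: 84920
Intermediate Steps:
H(B, w) = 2*B + 2*w (H(B, w) = 2*(B + w) = 2*B + 2*w)
d = -52 (d = (2*1 + 2*2) - 1*58 = (2 + 4) - 58 = 6 - 58 = -52)
((-47 + 27)*(26 + 10) + d)*V = ((-47 + 27)*(26 + 10) - 52)*(-110) = (-20*36 - 52)*(-110) = (-720 - 52)*(-110) = -772*(-110) = 84920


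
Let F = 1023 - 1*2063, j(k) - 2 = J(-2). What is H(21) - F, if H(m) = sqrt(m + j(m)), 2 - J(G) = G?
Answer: 1040 + 3*sqrt(3) ≈ 1045.2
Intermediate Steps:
J(G) = 2 - G
j(k) = 6 (j(k) = 2 + (2 - 1*(-2)) = 2 + (2 + 2) = 2 + 4 = 6)
H(m) = sqrt(6 + m) (H(m) = sqrt(m + 6) = sqrt(6 + m))
F = -1040 (F = 1023 - 2063 = -1040)
H(21) - F = sqrt(6 + 21) - 1*(-1040) = sqrt(27) + 1040 = 3*sqrt(3) + 1040 = 1040 + 3*sqrt(3)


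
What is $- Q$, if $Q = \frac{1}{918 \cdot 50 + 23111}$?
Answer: $- \frac{1}{69011} \approx -1.449 \cdot 10^{-5}$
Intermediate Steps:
$Q = \frac{1}{69011}$ ($Q = \frac{1}{45900 + 23111} = \frac{1}{69011} \approx 1.449 \cdot 10^{-5}$)
$- Q = \left(-1\right) \frac{1}{69011} = - \frac{1}{69011}$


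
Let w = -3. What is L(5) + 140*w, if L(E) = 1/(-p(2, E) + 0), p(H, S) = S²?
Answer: -10501/25 ≈ -420.04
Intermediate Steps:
L(E) = -1/E² (L(E) = 1/(-E² + 0) = 1/(-E²) = -1/E²)
L(5) + 140*w = -1/5² + 140*(-3) = -1*1/25 - 420 = -1/25 - 420 = -10501/25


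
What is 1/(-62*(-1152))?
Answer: 1/71424 ≈ 1.4001e-5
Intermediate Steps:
1/(-62*(-1152)) = 1/71424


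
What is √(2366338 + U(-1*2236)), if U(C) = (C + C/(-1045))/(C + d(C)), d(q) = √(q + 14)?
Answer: √(2366338 + 2334384/(1045*(2236 - I*√2222))) ≈ 1538.3 + 0.e-5*I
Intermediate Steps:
d(q) = √(14 + q)
U(C) = 1044*C/(1045*(C + √(14 + C))) (U(C) = (C + C/(-1045))/(C + √(14 + C)) = (C + C*(-1/1045))/(C + √(14 + C)) = (C - C/1045)/(C + √(14 + C)) = (1044*C/1045)/(C + √(14 + C)) = 1044*C/(1045*(C + √(14 + C))))
√(2366338 + U(-1*2236)) = √(2366338 + 1044*(-1*2236)/(1045*(-1*2236 + √(14 - 1*2236)))) = √(2366338 + (1044/1045)*(-2236)/(-2236 + √(14 - 2236))) = √(2366338 + (1044/1045)*(-2236)/(-2236 + √(-2222))) = √(2366338 + (1044/1045)*(-2236)/(-2236 + I*√2222)) = √(2366338 - 2334384/(1045*(-2236 + I*√2222)))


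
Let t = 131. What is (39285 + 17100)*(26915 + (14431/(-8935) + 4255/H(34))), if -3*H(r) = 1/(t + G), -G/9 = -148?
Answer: -1879000762296987/1787 ≈ -1.0515e+12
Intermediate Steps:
G = 1332 (G = -9*(-148) = 1332)
H(r) = -1/4389 (H(r) = -1/(3*(131 + 1332)) = -⅓/1463 = -⅓*1/1463 = -1/4389)
(39285 + 17100)*(26915 + (14431/(-8935) + 4255/H(34))) = (39285 + 17100)*(26915 + (14431/(-8935) + 4255/(-1/4389))) = 56385*(26915 + (14431*(-1/8935) + 4255*(-4389))) = 56385*(26915 + (-14431/8935 - 18675195)) = 56385*(26915 - 166862881756/8935) = 56385*(-166622396231/8935) = -1879000762296987/1787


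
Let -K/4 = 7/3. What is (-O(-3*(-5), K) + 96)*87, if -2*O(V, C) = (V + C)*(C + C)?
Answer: 11252/3 ≈ 3750.7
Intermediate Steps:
K = -28/3 ≈ -9.3333
O(V, C) = -C*(C + V) (O(V, C) = -(V + C)*(C + C)/2 = -(C + V)*2*C/2 = -C*(C + V))
(-O(-3*(-5), K) + 96)*87 = (-(-1)*(-28)*(-28/3 - 3*(-5))/3 + 96)*87 = (-(-1)*(-28)*(-28/3 + 15)/3 + 96)*87 = (-(-1)*(-28)*17/(3*3) + 96)*87 = (-1*476/9 + 96)*87 = (-476/9 + 96)*87 = (388/9)*87 = 11252/3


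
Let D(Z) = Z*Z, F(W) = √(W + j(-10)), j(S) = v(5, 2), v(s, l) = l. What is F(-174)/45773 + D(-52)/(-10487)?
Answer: -2704/10487 + 2*I*√43/45773 ≈ -0.25784 + 0.00028652*I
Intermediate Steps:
j(S) = 2
F(W) = √(2 + W) (F(W) = √(W + 2) = √(2 + W))
D(Z) = Z²
F(-174)/45773 + D(-52)/(-10487) = √(2 - 174)/45773 + (-52)²/(-10487) = √(-172)*(1/45773) + 2704*(-1/10487) = (2*I*√43)*(1/45773) - 2704/10487 = 2*I*√43/45773 - 2704/10487 = -2704/10487 + 2*I*√43/45773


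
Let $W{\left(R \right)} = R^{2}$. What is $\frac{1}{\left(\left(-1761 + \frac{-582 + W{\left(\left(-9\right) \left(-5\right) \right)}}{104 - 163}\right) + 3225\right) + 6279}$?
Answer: $\frac{59}{455394} \approx 0.00012956$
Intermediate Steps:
$\frac{1}{\left(\left(-1761 + \frac{-582 + W{\left(\left(-9\right) \left(-5\right) \right)}}{104 - 163}\right) + 3225\right) + 6279} = \frac{1}{\left(\left(-1761 + \frac{-582 + \left(\left(-9\right) \left(-5\right)\right)^{2}}{104 - 163}\right) + 3225\right) + 6279} = \frac{1}{\left(\left(-1761 + \frac{-582 + 45^{2}}{-59}\right) + 3225\right) + 6279} = \frac{1}{\left(\left(-1761 + \left(-582 + 2025\right) \left(- \frac{1}{59}\right)\right) + 3225\right) + 6279} = \frac{1}{\left(\left(-1761 + 1443 \left(- \frac{1}{59}\right)\right) + 3225\right) + 6279} = \frac{1}{\left(\left(-1761 - \frac{1443}{59}\right) + 3225\right) + 6279} = \frac{1}{\left(- \frac{105342}{59} + 3225\right) + 6279} = \frac{1}{\frac{84933}{59} + 6279} = \frac{1}{\frac{455394}{59}} = \frac{59}{455394}$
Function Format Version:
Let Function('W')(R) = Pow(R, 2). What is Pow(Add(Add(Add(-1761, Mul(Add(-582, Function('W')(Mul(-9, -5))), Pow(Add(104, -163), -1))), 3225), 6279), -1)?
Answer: Rational(59, 455394) ≈ 0.00012956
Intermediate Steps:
Pow(Add(Add(Add(-1761, Mul(Add(-582, Function('W')(Mul(-9, -5))), Pow(Add(104, -163), -1))), 3225), 6279), -1) = Pow(Add(Add(Add(-1761, Mul(Add(-582, Pow(Mul(-9, -5), 2)), Pow(Add(104, -163), -1))), 3225), 6279), -1) = Pow(Add(Add(Add(-1761, Mul(Add(-582, Pow(45, 2)), Pow(-59, -1))), 3225), 6279), -1) = Pow(Add(Add(Add(-1761, Mul(Add(-582, 2025), Rational(-1, 59))), 3225), 6279), -1) = Pow(Add(Add(Add(-1761, Mul(1443, Rational(-1, 59))), 3225), 6279), -1) = Pow(Add(Add(Add(-1761, Rational(-1443, 59)), 3225), 6279), -1) = Pow(Add(Add(Rational(-105342, 59), 3225), 6279), -1) = Pow(Add(Rational(84933, 59), 6279), -1) = Pow(Rational(455394, 59), -1) = Rational(59, 455394)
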